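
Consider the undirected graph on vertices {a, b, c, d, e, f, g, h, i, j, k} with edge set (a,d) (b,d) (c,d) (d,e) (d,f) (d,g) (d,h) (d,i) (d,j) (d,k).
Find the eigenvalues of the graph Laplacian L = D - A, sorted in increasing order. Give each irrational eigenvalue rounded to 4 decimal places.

With the vertex order [a, b, c, d, e, f, g, h, i, j, k], the degrees are [1, 1, 1, 10, 1, 1, 1, 1, 1, 1, 1], giving D = diag(1, 1, 1, 10, 1, 1, 1, 1, 1, 1, 1) and L = D - A. The multiplicity of 0 as a Laplacian eigenvalue equals the number of connected components. The eigenvalues sum to 20, which equals trace(L) = 2|E|.

[0, 1, 1, 1, 1, 1, 1, 1, 1, 1, 11]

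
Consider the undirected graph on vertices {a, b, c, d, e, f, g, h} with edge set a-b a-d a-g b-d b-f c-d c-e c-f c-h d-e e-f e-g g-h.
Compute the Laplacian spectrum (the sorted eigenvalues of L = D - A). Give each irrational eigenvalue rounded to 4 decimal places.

[0, 1.4384, 2.0681, 3, 3.4824, 4.5176, 5.5616, 5.9319]

Reading degrees in the order [a, b, c, d, e, f, g, h] gives [3, 3, 4, 4, 4, 3, 3, 2]; set D = diag(3, 3, 4, 4, 4, 3, 3, 2) and form L = D - A. Since every row of L sums to 0, the all-ones vector is in the kernel and 0 is an eigenvalue. The single zero eigenvalue shows the graph is connected. The eigenvalues sum to 26, which equals trace(L) = 2|E|. There is one zero in the spectrum, matching the 1 component.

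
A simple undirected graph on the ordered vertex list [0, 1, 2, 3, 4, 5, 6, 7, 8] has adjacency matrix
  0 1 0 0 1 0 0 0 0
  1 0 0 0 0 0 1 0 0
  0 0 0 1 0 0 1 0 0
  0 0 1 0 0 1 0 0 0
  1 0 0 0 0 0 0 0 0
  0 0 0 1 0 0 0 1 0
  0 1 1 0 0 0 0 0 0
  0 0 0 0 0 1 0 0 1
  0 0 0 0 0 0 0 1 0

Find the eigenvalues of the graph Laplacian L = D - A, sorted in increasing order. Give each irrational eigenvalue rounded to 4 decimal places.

[0, 0.1206, 0.4679, 1, 1.6527, 2.3473, 3, 3.5321, 3.8794]

With the vertex order [0, 1, 2, 3, 4, 5, 6, 7, 8], the degrees are [2, 2, 2, 2, 1, 2, 2, 2, 1], giving D = diag(2, 2, 2, 2, 1, 2, 2, 2, 1) and L = D - A. Since every row of L sums to 0, the all-ones vector is in the kernel and 0 is an eigenvalue. The single zero eigenvalue shows the graph is connected. There is one zero in the spectrum, matching the 1 component.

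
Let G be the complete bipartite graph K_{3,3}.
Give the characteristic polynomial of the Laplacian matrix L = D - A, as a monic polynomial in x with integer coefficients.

x^6 - 18x^5 + 126x^4 - 432x^3 + 729x^2 - 486x

The graph has 6 vertices and degree multiset [3, 3, 3, 3, 3, 3]; D is the diagonal matrix of degrees and L = D - A. Computing det(xI - L) by cofactor expansion (or equivalently via sum-over-permutations) gives x^6 - 18x^5 + 126x^4 - 432x^3 + 729x^2 - 486x. Since p(0) = det(-L) = 0, x divides p(x). There is one zero in the spectrum, matching the 1 component.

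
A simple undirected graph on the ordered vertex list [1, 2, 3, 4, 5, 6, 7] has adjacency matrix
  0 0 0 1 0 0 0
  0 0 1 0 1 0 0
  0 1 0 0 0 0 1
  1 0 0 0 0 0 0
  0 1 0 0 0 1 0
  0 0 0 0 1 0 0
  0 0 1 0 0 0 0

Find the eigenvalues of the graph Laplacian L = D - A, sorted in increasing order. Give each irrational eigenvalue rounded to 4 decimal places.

[0, 0, 0.3820, 1.3820, 2, 2.6180, 3.6180]

Reading degrees in the order [1, 2, 3, 4, 5, 6, 7] gives [1, 2, 2, 1, 2, 1, 1]; set D = diag(1, 2, 2, 1, 2, 1, 1) and form L = D - A. The multiplicity of 0 as a Laplacian eigenvalue equals the number of connected components. The 2 zero eigenvalues correspond to the 2 connected components.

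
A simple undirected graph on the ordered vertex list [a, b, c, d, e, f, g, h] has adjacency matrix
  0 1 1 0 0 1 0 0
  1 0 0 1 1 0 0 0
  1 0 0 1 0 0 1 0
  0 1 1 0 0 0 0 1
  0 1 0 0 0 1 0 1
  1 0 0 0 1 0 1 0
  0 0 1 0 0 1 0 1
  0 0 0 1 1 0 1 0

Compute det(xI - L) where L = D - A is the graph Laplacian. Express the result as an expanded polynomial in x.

Each diagonal entry of L is the vertex degree and each off-diagonal entry is -1 where an edge is present, 0 otherwise; in the order [a, b, c, d, e, f, g, h] the diagonal is [3, 3, 3, 3, 3, 3, 3, 3]. L has integer entries, so p(x) = det(xI - L) has integer coefficients. Expanding the determinant yields x^8 - 24x^7 + 240x^6 - 1296x^5 + 4080x^4 - 7488x^3 + 7424x^2 - 3072x. The coefficient of x^7 equals -trace(L) = -24, matching the sum of degrees. By the matrix-tree theorem the graph has (1/8) * product of the nonzero eigenvalues = 384 spanning trees.

x^8 - 24x^7 + 240x^6 - 1296x^5 + 4080x^4 - 7488x^3 + 7424x^2 - 3072x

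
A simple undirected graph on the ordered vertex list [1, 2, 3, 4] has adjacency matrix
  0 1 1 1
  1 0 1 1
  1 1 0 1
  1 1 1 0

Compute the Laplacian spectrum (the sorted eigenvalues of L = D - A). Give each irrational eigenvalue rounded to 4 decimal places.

[0, 4, 4, 4]

With the vertex order [1, 2, 3, 4], the degrees are [3, 3, 3, 3], giving D = diag(3, 3, 3, 3) and L = D - A. Since every row of L sums to 0, the all-ones vector is in the kernel and 0 is an eigenvalue. The single zero eigenvalue shows the graph is connected. The eigenvalues sum to 12, which equals trace(L) = 2|E|. The largest eigenvalue, 4, is at most the vertex count 4.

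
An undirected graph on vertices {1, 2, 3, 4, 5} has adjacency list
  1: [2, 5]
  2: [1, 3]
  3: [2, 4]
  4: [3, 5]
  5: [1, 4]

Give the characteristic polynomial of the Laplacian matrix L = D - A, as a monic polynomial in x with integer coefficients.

x^5 - 10x^4 + 35x^3 - 50x^2 + 25x

With the vertex order [1, 2, 3, 4, 5], the degrees are [2, 2, 2, 2, 2], giving D = diag(2, 2, 2, 2, 2) and L = D - A. L has integer entries, so p(x) = det(xI - L) has integer coefficients. Expanding the determinant yields x^5 - 10x^4 + 35x^3 - 50x^2 + 25x. Since p(0) = det(-L) = 0, x divides p(x). There is one zero in the spectrum, matching the 1 component. The largest eigenvalue, 3.6180, is at most the vertex count 5.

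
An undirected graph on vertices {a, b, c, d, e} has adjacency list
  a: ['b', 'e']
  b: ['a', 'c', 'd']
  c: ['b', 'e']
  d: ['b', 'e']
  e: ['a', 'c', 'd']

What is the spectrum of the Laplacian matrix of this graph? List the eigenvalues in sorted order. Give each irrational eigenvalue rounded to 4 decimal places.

[0, 2, 2, 3, 5]

Each diagonal entry of L is the vertex degree and each off-diagonal entry is -1 where an edge is present, 0 otherwise; in the order [a, b, c, d, e] the diagonal is [2, 3, 2, 2, 3]. The multiplicity of 0 as a Laplacian eigenvalue equals the number of connected components. The single zero eigenvalue shows the graph is connected.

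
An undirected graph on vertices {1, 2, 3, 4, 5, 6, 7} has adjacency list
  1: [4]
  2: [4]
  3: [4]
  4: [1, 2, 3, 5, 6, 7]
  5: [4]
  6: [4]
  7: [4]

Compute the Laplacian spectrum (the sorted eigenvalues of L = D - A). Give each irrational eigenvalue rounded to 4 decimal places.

[0, 1, 1, 1, 1, 1, 7]

Reading degrees in the order [1, 2, 3, 4, 5, 6, 7] gives [1, 1, 1, 6, 1, 1, 1]; set D = diag(1, 1, 1, 6, 1, 1, 1) and form L = D - A. The multiplicity of 0 as a Laplacian eigenvalue equals the number of connected components. By the matrix-tree theorem the graph has (1/7) * product of the nonzero eigenvalues = 1 spanning tree.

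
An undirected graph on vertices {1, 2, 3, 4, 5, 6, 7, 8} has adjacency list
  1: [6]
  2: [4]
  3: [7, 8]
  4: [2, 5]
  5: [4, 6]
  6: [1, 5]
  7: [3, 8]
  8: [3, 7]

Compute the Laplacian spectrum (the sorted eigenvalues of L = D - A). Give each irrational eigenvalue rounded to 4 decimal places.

Each diagonal entry of L is the vertex degree and each off-diagonal entry is -1 where an edge is present, 0 otherwise; in the order [1, 2, 3, 4, 5, 6, 7, 8] the diagonal is [1, 1, 2, 2, 2, 2, 2, 2]. Since every row of L sums to 0, the all-ones vector is in the kernel and 0 is an eigenvalue. The 2 zero eigenvalues correspond to the 2 connected components. There are 2 zeros in the spectrum, matching the 2 components.

[0, 0, 0.3820, 1.3820, 2.6180, 3, 3, 3.6180]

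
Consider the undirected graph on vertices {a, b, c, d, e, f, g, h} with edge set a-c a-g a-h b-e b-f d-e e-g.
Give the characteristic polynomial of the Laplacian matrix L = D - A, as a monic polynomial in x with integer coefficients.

Each diagonal entry of L is the vertex degree and each off-diagonal entry is -1 where an edge is present, 0 otherwise; in the order [a, b, c, d, e, f, g, h] the diagonal is [3, 2, 1, 1, 3, 1, 2, 1]. Computing det(xI - L) by cofactor expansion (or equivalently via sum-over-permutations) gives x^8 - 14x^7 + 76x^6 - 204x^5 + 288x^4 - 210x^3 + 71x^2 - 8x. The constant term is 0 because L is singular (the all-ones vector lies in its kernel). The largest eigenvalue, 4.4763, is at most the vertex count 8.

x^8 - 14x^7 + 76x^6 - 204x^5 + 288x^4 - 210x^3 + 71x^2 - 8x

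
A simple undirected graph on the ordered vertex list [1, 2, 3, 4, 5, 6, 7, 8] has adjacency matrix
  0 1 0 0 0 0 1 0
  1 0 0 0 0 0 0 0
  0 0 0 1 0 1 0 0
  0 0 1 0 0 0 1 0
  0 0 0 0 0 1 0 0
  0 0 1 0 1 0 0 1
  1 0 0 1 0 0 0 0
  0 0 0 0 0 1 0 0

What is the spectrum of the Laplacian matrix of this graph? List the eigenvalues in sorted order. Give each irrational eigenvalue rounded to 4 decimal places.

With the vertex order [1, 2, 3, 4, 5, 6, 7, 8], the degrees are [2, 1, 2, 2, 1, 3, 2, 1], giving D = diag(2, 1, 2, 2, 1, 3, 2, 1) and L = D - A. The multiplicity of 0 as a Laplacian eigenvalue equals the number of connected components. The single zero eigenvalue shows the graph is connected. The largest eigenvalue, 4.2332, is at most the vertex count 8. There is one zero in the spectrum, matching the 1 component.

[0, 0.1667, 0.7276, 1, 1.6353, 2.6729, 3.5643, 4.2332]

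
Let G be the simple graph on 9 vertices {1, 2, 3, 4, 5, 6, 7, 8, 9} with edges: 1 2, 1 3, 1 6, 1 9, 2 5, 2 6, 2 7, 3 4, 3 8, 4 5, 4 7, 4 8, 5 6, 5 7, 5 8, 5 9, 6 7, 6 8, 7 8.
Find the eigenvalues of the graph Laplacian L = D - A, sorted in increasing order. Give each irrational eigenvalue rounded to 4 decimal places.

Reading degrees in the order [1, 2, 3, 4, 5, 6, 7, 8, 9] gives [4, 4, 3, 4, 6, 5, 5, 5, 2]; set D = diag(4, 4, 3, 4, 6, 5, 5, 5, 2) and form L = D - A. Diagonalising L (or applying a numerical eigensolver to the 9x9 matrix) gives the spectrum above. By the matrix-tree theorem the graph has (1/9) * product of the nonzero eigenvalues = 12490 spanning trees. The largest eigenvalue, 7.3017, is at most the vertex count 9.

[0, 1.7273, 2.5155, 3.1591, 5, 5.3898, 6.2893, 6.6173, 7.3017]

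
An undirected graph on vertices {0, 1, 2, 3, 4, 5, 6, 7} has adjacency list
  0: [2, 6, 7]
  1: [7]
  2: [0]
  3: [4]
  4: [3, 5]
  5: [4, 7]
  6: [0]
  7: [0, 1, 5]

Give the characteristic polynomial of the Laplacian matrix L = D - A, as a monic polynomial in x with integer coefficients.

Reading degrees in the order [0, 1, 2, 3, 4, 5, 6, 7] gives [3, 1, 1, 1, 2, 2, 1, 3]; set D = diag(3, 1, 1, 1, 2, 2, 1, 3) and form L = D - A. Computing det(xI - L) by cofactor expansion (or equivalently via sum-over-permutations) gives x^8 - 14x^7 + 76x^6 - 204x^5 + 287x^4 - 208x^3 + 70x^2 - 8x. The constant term is 0 because L is singular (the all-ones vector lies in its kernel). There is one zero in the spectrum, matching the 1 component. The eigenvalues sum to 14, which equals trace(L) = 2|E|.

x^8 - 14x^7 + 76x^6 - 204x^5 + 287x^4 - 208x^3 + 70x^2 - 8x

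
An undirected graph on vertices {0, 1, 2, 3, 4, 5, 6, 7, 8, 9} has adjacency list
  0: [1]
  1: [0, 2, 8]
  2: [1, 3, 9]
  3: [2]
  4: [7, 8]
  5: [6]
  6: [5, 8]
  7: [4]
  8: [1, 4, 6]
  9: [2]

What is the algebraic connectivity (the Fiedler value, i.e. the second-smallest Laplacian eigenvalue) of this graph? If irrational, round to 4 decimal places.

0.1920

With the vertex order [0, 1, 2, 3, 4, 5, 6, 7, 8, 9], the degrees are [1, 3, 3, 1, 2, 1, 2, 1, 3, 1], giving D = diag(1, 3, 3, 1, 2, 1, 2, 1, 3, 1) and L = D - A. The sorted Laplacian eigenvalues are [0, 0.1920, 0.3820, 0.6047, 1, 1.6249, 2.6180, 2.7557, 3.9407, 4.8821]; the algebraic connectivity is the second entry, 0.1920.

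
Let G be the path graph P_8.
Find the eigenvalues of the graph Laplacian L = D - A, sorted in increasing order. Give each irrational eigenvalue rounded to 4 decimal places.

The graph has 8 vertices and degree multiset [2, 2, 2, 2, 2, 2, 1, 1]; D is the diagonal matrix of degrees and L = D - A. Diagonalising L (or applying a numerical eigensolver to the 8x8 matrix) gives the spectrum above. The largest eigenvalue, 3.8478, is at most the vertex count 8.

[0, 0.1522, 0.5858, 1.2346, 2, 2.7654, 3.4142, 3.8478]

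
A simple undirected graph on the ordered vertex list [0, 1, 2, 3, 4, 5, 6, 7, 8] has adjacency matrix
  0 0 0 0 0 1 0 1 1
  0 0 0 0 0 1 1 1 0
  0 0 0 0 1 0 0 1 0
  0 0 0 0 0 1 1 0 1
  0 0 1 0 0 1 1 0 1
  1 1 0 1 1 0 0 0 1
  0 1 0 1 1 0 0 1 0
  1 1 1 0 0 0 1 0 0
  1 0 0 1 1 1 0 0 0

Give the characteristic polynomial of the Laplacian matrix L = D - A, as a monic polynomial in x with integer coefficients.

With the vertex order [0, 1, 2, 3, 4, 5, 6, 7, 8], the degrees are [3, 3, 2, 3, 4, 5, 4, 4, 4], giving D = diag(3, 3, 2, 3, 4, 5, 4, 4, 4) and L = D - A. Computing det(xI - L) by cofactor expansion (or equivalently via sum-over-permutations) gives x^9 - 32x^8 + 436x^7 - 3298x^6 + 15122x^5 - 42966x^4 + 73756x^3 - 69834x^2 + 27882x. Since p(0) = det(-L) = 0, x divides p(x). By the matrix-tree theorem the graph has (1/9) * product of the nonzero eigenvalues = 3098 spanning trees.

x^9 - 32x^8 + 436x^7 - 3298x^6 + 15122x^5 - 42966x^4 + 73756x^3 - 69834x^2 + 27882x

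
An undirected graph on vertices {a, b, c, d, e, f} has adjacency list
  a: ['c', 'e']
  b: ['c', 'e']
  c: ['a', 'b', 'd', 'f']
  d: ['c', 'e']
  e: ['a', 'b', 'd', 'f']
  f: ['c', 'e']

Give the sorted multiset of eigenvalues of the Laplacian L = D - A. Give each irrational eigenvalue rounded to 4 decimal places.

[0, 2, 2, 2, 4, 6]

Reading degrees in the order [a, b, c, d, e, f] gives [2, 2, 4, 2, 4, 2]; set D = diag(2, 2, 4, 2, 4, 2) and form L = D - A. Diagonalising L (or applying a numerical eigensolver to the 6x6 matrix) gives the spectrum above. The single zero eigenvalue shows the graph is connected. There is one zero in the spectrum, matching the 1 component. By the matrix-tree theorem the graph has (1/6) * product of the nonzero eigenvalues = 32 spanning trees.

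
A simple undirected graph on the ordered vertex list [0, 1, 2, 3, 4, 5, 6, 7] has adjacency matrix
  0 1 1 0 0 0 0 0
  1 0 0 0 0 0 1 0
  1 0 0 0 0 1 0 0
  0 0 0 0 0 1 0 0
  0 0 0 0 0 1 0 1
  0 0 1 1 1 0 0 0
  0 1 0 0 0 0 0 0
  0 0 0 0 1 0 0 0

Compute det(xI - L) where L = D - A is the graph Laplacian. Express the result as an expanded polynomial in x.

x^8 - 14x^7 + 77x^6 - 212x^5 + 308x^4 - 228x^3 + 76x^2 - 8x

With the vertex order [0, 1, 2, 3, 4, 5, 6, 7], the degrees are [2, 2, 2, 1, 2, 3, 1, 1], giving D = diag(2, 2, 2, 1, 2, 3, 1, 1) and L = D - A. L has integer entries, so p(x) = det(xI - L) has integer coefficients. Expanding the determinant yields x^8 - 14x^7 + 77x^6 - 212x^5 + 308x^4 - 228x^3 + 76x^2 - 8x. The constant term is 0 because L is singular (the all-ones vector lies in its kernel). By the matrix-tree theorem the graph has (1/8) * product of the nonzero eigenvalues = 1 spanning tree.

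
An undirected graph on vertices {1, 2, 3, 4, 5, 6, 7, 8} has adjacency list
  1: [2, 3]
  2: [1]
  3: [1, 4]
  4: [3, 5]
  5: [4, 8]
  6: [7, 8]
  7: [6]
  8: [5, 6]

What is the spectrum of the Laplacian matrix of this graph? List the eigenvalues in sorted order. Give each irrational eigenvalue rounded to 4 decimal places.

Each diagonal entry of L is the vertex degree and each off-diagonal entry is -1 where an edge is present, 0 otherwise; in the order [1, 2, 3, 4, 5, 6, 7, 8] the diagonal is [2, 1, 2, 2, 2, 2, 1, 2]. The multiplicity of 0 as a Laplacian eigenvalue equals the number of connected components. The single zero eigenvalue shows the graph is connected. The largest eigenvalue, 3.8478, is at most the vertex count 8.

[0, 0.1522, 0.5858, 1.2346, 2, 2.7654, 3.4142, 3.8478]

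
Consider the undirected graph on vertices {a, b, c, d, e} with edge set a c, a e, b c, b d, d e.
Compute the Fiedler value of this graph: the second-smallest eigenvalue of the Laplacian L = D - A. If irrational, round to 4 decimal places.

1.3820

With the vertex order [a, b, c, d, e], the degrees are [2, 2, 2, 2, 2], giving D = diag(2, 2, 2, 2, 2) and L = D - A. Computing the eigenvalues of L and sorting gives [0, 1.3820, 1.3820, 3.6180, 3.6180]. The Fiedler value lambda_2 = 1.3820 is strictly positive, so the graph is connected. The eigenvalues sum to 10, which equals trace(L) = 2|E|.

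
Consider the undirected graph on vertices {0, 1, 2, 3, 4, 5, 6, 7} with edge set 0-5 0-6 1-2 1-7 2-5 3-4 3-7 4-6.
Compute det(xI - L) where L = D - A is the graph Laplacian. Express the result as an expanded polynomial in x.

x^8 - 16x^7 + 104x^6 - 352x^5 + 660x^4 - 672x^3 + 336x^2 - 64x

Reading degrees in the order [0, 1, 2, 3, 4, 5, 6, 7] gives [2, 2, 2, 2, 2, 2, 2, 2]; set D = diag(2, 2, 2, 2, 2, 2, 2, 2) and form L = D - A. L has integer entries, so p(x) = det(xI - L) has integer coefficients. Expanding the determinant yields x^8 - 16x^7 + 104x^6 - 352x^5 + 660x^4 - 672x^3 + 336x^2 - 64x. Since p(0) = det(-L) = 0, x divides p(x). There is one zero in the spectrum, matching the 1 component.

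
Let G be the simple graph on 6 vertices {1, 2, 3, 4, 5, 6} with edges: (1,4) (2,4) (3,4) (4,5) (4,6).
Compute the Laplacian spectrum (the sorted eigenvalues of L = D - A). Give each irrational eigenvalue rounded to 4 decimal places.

[0, 1, 1, 1, 1, 6]

Reading degrees in the order [1, 2, 3, 4, 5, 6] gives [1, 1, 1, 5, 1, 1]; set D = diag(1, 1, 1, 5, 1, 1) and form L = D - A. Since every row of L sums to 0, the all-ones vector is in the kernel and 0 is an eigenvalue.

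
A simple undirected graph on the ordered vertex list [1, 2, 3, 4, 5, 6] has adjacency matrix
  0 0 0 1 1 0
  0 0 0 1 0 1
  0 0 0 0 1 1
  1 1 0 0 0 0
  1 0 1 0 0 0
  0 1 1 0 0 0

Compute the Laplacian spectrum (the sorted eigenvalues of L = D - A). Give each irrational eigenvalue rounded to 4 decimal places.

[0, 1, 1, 3, 3, 4]

With the vertex order [1, 2, 3, 4, 5, 6], the degrees are [2, 2, 2, 2, 2, 2], giving D = diag(2, 2, 2, 2, 2, 2) and L = D - A. Diagonalising L (or applying a numerical eigensolver to the 6x6 matrix) gives the spectrum above. The single zero eigenvalue shows the graph is connected. The eigenvalues sum to 12, which equals trace(L) = 2|E|. The largest eigenvalue, 4, is at most the vertex count 6.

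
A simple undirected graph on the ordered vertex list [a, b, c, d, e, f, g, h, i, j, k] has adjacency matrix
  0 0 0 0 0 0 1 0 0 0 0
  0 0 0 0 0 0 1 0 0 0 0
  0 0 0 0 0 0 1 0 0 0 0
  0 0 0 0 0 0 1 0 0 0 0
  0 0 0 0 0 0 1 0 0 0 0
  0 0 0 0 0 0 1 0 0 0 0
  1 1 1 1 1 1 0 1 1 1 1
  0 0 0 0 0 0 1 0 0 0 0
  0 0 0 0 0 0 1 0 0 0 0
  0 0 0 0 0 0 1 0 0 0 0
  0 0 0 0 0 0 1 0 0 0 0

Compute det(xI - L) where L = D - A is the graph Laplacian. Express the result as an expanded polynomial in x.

Reading degrees in the order [a, b, c, d, e, f, g, h, i, j, k] gives [1, 1, 1, 1, 1, 1, 10, 1, 1, 1, 1]; set D = diag(1, 1, 1, 1, 1, 1, 10, 1, 1, 1, 1) and form L = D - A. The eigenvalues of L are [0, 1, 1, 1, 1, 1, 1, 1, 1, 1, 11]; the characteristic polynomial is the product of (x - lambda_i), which multiplies out to x^11 - 20x^10 + 135x^9 - 480x^8 + 1050x^7 - 1512x^6 + 1470x^5 - 960x^4 + 405x^3 - 100x^2 + 11x. The coefficient of x^10 equals -trace(L) = -20, matching the sum of degrees. The largest eigenvalue, 11, is at most the vertex count 11.

x^11 - 20x^10 + 135x^9 - 480x^8 + 1050x^7 - 1512x^6 + 1470x^5 - 960x^4 + 405x^3 - 100x^2 + 11x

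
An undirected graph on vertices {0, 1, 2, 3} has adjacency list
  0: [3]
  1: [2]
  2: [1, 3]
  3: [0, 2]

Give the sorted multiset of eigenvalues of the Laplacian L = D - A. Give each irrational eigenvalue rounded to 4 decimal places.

Reading degrees in the order [0, 1, 2, 3] gives [1, 1, 2, 2]; set D = diag(1, 1, 2, 2) and form L = D - A. The multiplicity of 0 as a Laplacian eigenvalue equals the number of connected components.

[0, 0.5858, 2, 3.4142]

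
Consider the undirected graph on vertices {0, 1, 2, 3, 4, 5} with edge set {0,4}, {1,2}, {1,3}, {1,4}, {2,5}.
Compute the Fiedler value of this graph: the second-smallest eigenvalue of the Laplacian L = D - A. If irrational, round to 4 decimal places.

Each diagonal entry of L is the vertex degree and each off-diagonal entry is -1 where an edge is present, 0 otherwise; in the order [0, 1, 2, 3, 4, 5] the diagonal is [1, 3, 2, 1, 2, 1]. Computing the eigenvalues of L and sorting gives [0, 0.3820, 0.6972, 2, 2.6180, 4.3028]. The Fiedler value lambda_2 = 0.3820 is strictly positive, so the graph is connected. The eigenvalues sum to 10, which equals trace(L) = 2|E|.

0.3820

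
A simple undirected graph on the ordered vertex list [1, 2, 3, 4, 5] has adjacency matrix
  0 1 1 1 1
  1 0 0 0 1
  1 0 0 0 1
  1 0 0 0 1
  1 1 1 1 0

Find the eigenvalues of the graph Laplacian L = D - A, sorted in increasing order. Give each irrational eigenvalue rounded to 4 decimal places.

[0, 2, 2, 5, 5]

Each diagonal entry of L is the vertex degree and each off-diagonal entry is -1 where an edge is present, 0 otherwise; in the order [1, 2, 3, 4, 5] the diagonal is [4, 2, 2, 2, 4]. Diagonalising L (or applying a numerical eigensolver to the 5x5 matrix) gives the spectrum above. The single zero eigenvalue shows the graph is connected. There is one zero in the spectrum, matching the 1 component. The largest eigenvalue, 5, is at most the vertex count 5.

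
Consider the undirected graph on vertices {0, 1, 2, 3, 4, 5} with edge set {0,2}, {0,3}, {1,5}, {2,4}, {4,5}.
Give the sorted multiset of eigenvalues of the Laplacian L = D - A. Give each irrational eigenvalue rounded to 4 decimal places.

Reading degrees in the order [0, 1, 2, 3, 4, 5] gives [2, 1, 2, 1, 2, 2]; set D = diag(2, 1, 2, 1, 2, 2) and form L = D - A. L is symmetric positive semidefinite, so every eigenvalue is real and nonnegative. The single zero eigenvalue shows the graph is connected.

[0, 0.2679, 1, 2, 3, 3.7321]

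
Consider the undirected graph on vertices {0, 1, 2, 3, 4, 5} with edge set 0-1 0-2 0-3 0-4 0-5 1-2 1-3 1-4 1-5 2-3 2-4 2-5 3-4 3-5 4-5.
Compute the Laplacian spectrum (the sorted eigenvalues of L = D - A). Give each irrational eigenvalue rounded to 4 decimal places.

With the vertex order [0, 1, 2, 3, 4, 5], the degrees are [5, 5, 5, 5, 5, 5], giving D = diag(5, 5, 5, 5, 5, 5) and L = D - A. Diagonalising L (or applying a numerical eigensolver to the 6x6 matrix) gives the spectrum above. The eigenvalues sum to 30, which equals trace(L) = 2|E|.

[0, 6, 6, 6, 6, 6]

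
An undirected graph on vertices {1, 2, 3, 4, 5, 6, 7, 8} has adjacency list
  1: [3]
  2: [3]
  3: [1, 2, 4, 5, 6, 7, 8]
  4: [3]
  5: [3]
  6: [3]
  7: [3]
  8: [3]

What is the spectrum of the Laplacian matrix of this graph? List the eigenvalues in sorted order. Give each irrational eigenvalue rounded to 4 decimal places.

[0, 1, 1, 1, 1, 1, 1, 8]

Each diagonal entry of L is the vertex degree and each off-diagonal entry is -1 where an edge is present, 0 otherwise; in the order [1, 2, 3, 4, 5, 6, 7, 8] the diagonal is [1, 1, 7, 1, 1, 1, 1, 1]. L is symmetric positive semidefinite, so every eigenvalue is real and nonnegative. The single zero eigenvalue shows the graph is connected. There is one zero in the spectrum, matching the 1 component.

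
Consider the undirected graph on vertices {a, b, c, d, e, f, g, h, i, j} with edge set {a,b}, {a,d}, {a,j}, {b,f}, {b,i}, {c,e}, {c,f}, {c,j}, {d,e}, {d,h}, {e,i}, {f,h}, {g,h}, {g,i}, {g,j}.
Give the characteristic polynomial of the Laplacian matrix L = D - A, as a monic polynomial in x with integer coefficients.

x^10 - 30x^9 + 390x^8 - 2880x^7 + 13305x^6 - 39882x^5 + 77640x^4 - 94800x^3 + 66000x^2 - 20000x

With the vertex order [a, b, c, d, e, f, g, h, i, j], the degrees are [3, 3, 3, 3, 3, 3, 3, 3, 3, 3], giving D = diag(3, 3, 3, 3, 3, 3, 3, 3, 3, 3) and L = D - A. L has integer entries, so p(x) = det(xI - L) has integer coefficients. Expanding the determinant yields x^10 - 30x^9 + 390x^8 - 2880x^7 + 13305x^6 - 39882x^5 + 77640x^4 - 94800x^3 + 66000x^2 - 20000x. The constant term is 0 because L is singular (the all-ones vector lies in its kernel).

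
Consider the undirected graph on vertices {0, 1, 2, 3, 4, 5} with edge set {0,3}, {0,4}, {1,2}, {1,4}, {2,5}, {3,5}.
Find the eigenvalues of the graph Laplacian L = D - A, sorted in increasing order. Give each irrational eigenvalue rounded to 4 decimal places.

With the vertex order [0, 1, 2, 3, 4, 5], the degrees are [2, 2, 2, 2, 2, 2], giving D = diag(2, 2, 2, 2, 2, 2) and L = D - A. The multiplicity of 0 as a Laplacian eigenvalue equals the number of connected components. The single zero eigenvalue shows the graph is connected. By the matrix-tree theorem the graph has (1/6) * product of the nonzero eigenvalues = 6 spanning trees. The largest eigenvalue, 4, is at most the vertex count 6.

[0, 1, 1, 3, 3, 4]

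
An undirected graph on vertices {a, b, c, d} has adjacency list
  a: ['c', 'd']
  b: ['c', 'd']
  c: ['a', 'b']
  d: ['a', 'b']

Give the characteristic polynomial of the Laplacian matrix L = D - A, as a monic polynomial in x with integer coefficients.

Reading degrees in the order [a, b, c, d] gives [2, 2, 2, 2]; set D = diag(2, 2, 2, 2) and form L = D - A. The eigenvalues of L are [0, 2, 2, 4]; the characteristic polynomial is the product of (x - lambda_i), which multiplies out to x^4 - 8x^3 + 20x^2 - 16x. The coefficient of x^3 equals -trace(L) = -8, matching the sum of degrees. The largest eigenvalue, 4, is at most the vertex count 4. The eigenvalues sum to 8, which equals trace(L) = 2|E|.

x^4 - 8x^3 + 20x^2 - 16x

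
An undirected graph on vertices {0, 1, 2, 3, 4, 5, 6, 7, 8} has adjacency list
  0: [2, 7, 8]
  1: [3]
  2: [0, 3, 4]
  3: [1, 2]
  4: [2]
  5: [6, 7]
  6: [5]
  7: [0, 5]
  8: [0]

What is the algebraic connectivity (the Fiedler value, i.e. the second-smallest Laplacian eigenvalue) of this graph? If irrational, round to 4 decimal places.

0.1862

Reading degrees in the order [0, 1, 2, 3, 4, 5, 6, 7, 8] gives [3, 1, 3, 2, 1, 2, 1, 2, 1]; set D = diag(3, 1, 3, 2, 1, 2, 1, 2, 1) and form L = D - A. The smallest Laplacian eigenvalue is always 0. The next one, lambda_2 = 0.1862, measures how hard the graph is to disconnect: larger values mean better connectivity. By the matrix-tree theorem the graph has (1/9) * product of the nonzero eigenvalues = 1 spanning tree.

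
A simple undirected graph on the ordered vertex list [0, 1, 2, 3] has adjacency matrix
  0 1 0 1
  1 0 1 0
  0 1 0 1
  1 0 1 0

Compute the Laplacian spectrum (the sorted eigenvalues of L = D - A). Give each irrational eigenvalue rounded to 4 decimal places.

[0, 2, 2, 4]

With the vertex order [0, 1, 2, 3], the degrees are [2, 2, 2, 2], giving D = diag(2, 2, 2, 2) and L = D - A. The multiplicity of 0 as a Laplacian eigenvalue equals the number of connected components. The largest eigenvalue, 4, is at most the vertex count 4.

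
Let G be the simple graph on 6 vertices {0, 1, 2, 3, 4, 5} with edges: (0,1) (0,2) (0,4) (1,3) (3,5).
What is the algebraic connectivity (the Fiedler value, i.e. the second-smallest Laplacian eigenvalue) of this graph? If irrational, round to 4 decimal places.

0.3249

Each diagonal entry of L is the vertex degree and each off-diagonal entry is -1 where an edge is present, 0 otherwise; in the order [0, 1, 2, 3, 4, 5] the diagonal is [3, 2, 1, 2, 1, 1]. The smallest Laplacian eigenvalue is always 0. The next one, lambda_2 = 0.3249, measures how hard the graph is to disconnect: larger values mean better connectivity. There is one zero in the spectrum, matching the 1 component.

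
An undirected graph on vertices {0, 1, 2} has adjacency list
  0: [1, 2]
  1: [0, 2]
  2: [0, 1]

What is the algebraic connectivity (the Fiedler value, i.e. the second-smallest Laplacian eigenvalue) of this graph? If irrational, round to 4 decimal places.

With the vertex order [0, 1, 2], the degrees are [2, 2, 2], giving D = diag(2, 2, 2) and L = D - A. The sorted Laplacian eigenvalues are [0, 3, 3]; the algebraic connectivity is the second entry, 3. There is one zero in the spectrum, matching the 1 component.

3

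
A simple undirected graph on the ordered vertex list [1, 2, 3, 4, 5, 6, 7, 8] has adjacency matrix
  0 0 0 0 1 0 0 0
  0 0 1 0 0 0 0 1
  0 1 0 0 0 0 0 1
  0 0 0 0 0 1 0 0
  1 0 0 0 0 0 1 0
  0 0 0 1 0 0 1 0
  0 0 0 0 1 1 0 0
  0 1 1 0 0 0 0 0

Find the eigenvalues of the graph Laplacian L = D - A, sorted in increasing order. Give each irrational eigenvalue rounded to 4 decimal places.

Reading degrees in the order [1, 2, 3, 4, 5, 6, 7, 8] gives [1, 2, 2, 1, 2, 2, 2, 2]; set D = diag(1, 2, 2, 1, 2, 2, 2, 2) and form L = D - A. Diagonalising L (or applying a numerical eigensolver to the 8x8 matrix) gives the spectrum above. The 2 zero eigenvalues correspond to the 2 connected components. There are 2 zeros in the spectrum, matching the 2 components.

[0, 0, 0.3820, 1.3820, 2.6180, 3, 3, 3.6180]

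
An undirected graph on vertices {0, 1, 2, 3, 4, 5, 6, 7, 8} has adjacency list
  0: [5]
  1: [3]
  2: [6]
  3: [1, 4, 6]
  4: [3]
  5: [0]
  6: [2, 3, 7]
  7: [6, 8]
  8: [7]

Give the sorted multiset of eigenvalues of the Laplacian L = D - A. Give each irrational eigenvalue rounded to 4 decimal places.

Reading degrees in the order [0, 1, 2, 3, 4, 5, 6, 7, 8] gives [1, 1, 1, 3, 1, 1, 3, 2, 1]; set D = diag(1, 1, 1, 3, 1, 1, 3, 2, 1) and form L = D - A. Since every row of L sums to 0, the all-ones vector is in the kernel and 0 is an eigenvalue. The 2 zero eigenvalues correspond to the 2 connected components. The largest eigenvalue, 4.6287, is at most the vertex count 9.

[0, 0, 0.3217, 0.6802, 1, 2, 2.1397, 3.2297, 4.6287]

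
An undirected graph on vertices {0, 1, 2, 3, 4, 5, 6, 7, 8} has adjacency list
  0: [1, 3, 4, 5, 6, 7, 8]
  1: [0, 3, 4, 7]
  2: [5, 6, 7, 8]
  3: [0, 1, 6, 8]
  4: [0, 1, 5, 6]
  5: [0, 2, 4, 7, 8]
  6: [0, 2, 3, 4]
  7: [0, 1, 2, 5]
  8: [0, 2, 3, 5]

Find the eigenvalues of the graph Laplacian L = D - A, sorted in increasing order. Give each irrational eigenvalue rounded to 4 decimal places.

With the vertex order [0, 1, 2, 3, 4, 5, 6, 7, 8], the degrees are [7, 4, 4, 4, 4, 5, 4, 4, 4], giving D = diag(7, 4, 4, 4, 4, 5, 4, 4, 4) and L = D - A. Since every row of L sums to 0, the all-ones vector is in the kernel and 0 is an eigenvalue. The eigenvalues sum to 40, which equals trace(L) = 2|E|.

[0, 2.7613, 3.1450, 3.5348, 4.1200, 5.3890, 6.1499, 6.6922, 8.2076]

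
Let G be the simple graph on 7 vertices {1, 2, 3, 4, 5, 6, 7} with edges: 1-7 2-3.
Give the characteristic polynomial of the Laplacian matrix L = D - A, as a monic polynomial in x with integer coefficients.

Each diagonal entry of L is the vertex degree and each off-diagonal entry is -1 where an edge is present, 0 otherwise; in the order [1, 2, 3, 4, 5, 6, 7] the diagonal is [1, 1, 1, 0, 0, 0, 1]. L has integer entries, so p(x) = det(xI - L) has integer coefficients. Expanding the determinant yields x^7 - 4x^6 + 4x^5. Since p(0) = det(-L) = 0, x divides p(x).

x^7 - 4x^6 + 4x^5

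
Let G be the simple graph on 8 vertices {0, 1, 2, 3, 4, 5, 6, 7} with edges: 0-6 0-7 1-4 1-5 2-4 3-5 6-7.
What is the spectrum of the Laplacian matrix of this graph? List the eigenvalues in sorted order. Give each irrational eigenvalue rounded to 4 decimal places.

Reading degrees in the order [0, 1, 2, 3, 4, 5, 6, 7] gives [2, 2, 1, 1, 2, 2, 2, 2]; set D = diag(2, 2, 1, 1, 2, 2, 2, 2) and form L = D - A. Since every row of L sums to 0, the all-ones vector is in the kernel and 0 is an eigenvalue. The 2 zero eigenvalues correspond to the 2 connected components. There are 2 zeros in the spectrum, matching the 2 components.

[0, 0, 0.3820, 1.3820, 2.6180, 3, 3, 3.6180]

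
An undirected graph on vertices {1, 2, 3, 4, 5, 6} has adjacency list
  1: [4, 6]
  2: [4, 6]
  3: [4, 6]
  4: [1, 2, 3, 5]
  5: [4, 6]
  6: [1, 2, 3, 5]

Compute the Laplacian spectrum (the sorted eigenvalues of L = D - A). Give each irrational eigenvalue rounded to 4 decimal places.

[0, 2, 2, 2, 4, 6]

With the vertex order [1, 2, 3, 4, 5, 6], the degrees are [2, 2, 2, 4, 2, 4], giving D = diag(2, 2, 2, 4, 2, 4) and L = D - A. The multiplicity of 0 as a Laplacian eigenvalue equals the number of connected components. The eigenvalues sum to 16, which equals trace(L) = 2|E|.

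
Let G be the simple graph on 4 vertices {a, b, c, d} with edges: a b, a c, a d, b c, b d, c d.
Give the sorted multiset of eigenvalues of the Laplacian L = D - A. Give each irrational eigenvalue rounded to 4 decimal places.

[0, 4, 4, 4]

Each diagonal entry of L is the vertex degree and each off-diagonal entry is -1 where an edge is present, 0 otherwise; in the order [a, b, c, d] the diagonal is [3, 3, 3, 3]. The multiplicity of 0 as a Laplacian eigenvalue equals the number of connected components. The single zero eigenvalue shows the graph is connected. The eigenvalues sum to 12, which equals trace(L) = 2|E|. The largest eigenvalue, 4, is at most the vertex count 4.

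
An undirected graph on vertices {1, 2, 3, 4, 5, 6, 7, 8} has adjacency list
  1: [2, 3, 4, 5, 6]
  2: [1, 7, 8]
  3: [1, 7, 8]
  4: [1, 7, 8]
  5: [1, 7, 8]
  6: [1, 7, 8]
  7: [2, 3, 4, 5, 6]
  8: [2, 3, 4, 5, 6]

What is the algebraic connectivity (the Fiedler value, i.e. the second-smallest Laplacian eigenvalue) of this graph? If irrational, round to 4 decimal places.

With the vertex order [1, 2, 3, 4, 5, 6, 7, 8], the degrees are [5, 3, 3, 3, 3, 3, 5, 5], giving D = diag(5, 3, 3, 3, 3, 3, 5, 5) and L = D - A. Computing the eigenvalues of L and sorting gives [0, 3, 3, 3, 3, 5, 5, 8]. The Fiedler value lambda_2 = 3 is strictly positive, so the graph is connected.

3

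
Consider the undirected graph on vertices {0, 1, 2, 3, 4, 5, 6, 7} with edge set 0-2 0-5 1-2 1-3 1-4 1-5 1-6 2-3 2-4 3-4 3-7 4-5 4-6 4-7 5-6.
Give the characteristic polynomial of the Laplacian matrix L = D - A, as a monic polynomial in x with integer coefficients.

x^8 - 30x^7 + 372x^6 - 2460x^5 + 9319x^4 - 20104x^3 + 22741x^2 - 10360x

Each diagonal entry of L is the vertex degree and each off-diagonal entry is -1 where an edge is present, 0 otherwise; in the order [0, 1, 2, 3, 4, 5, 6, 7] the diagonal is [2, 5, 4, 4, 6, 4, 3, 2]. Computing det(xI - L) by cofactor expansion (or equivalently via sum-over-permutations) gives x^8 - 30x^7 + 372x^6 - 2460x^5 + 9319x^4 - 20104x^3 + 22741x^2 - 10360x. Since p(0) = det(-L) = 0, x divides p(x). There is one zero in the spectrum, matching the 1 component.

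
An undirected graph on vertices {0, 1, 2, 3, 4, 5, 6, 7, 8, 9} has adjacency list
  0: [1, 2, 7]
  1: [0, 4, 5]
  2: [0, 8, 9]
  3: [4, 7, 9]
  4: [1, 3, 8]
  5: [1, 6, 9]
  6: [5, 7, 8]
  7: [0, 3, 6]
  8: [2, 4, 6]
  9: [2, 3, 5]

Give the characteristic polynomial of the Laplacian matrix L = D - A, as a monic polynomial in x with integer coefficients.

Reading degrees in the order [0, 1, 2, 3, 4, 5, 6, 7, 8, 9] gives [3, 3, 3, 3, 3, 3, 3, 3, 3, 3]; set D = diag(3, 3, 3, 3, 3, 3, 3, 3, 3, 3) and form L = D - A. Computing det(xI - L) by cofactor expansion (or equivalently via sum-over-permutations) gives x^10 - 30x^9 + 390x^8 - 2880x^7 + 13305x^6 - 39882x^5 + 77640x^4 - 94800x^3 + 66000x^2 - 20000x. Since p(0) = det(-L) = 0, x divides p(x).

x^10 - 30x^9 + 390x^8 - 2880x^7 + 13305x^6 - 39882x^5 + 77640x^4 - 94800x^3 + 66000x^2 - 20000x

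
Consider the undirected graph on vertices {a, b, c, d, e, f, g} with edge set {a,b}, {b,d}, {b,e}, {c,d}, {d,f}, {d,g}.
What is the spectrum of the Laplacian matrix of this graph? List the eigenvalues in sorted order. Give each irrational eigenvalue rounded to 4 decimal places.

With the vertex order [a, b, c, d, e, f, g], the degrees are [1, 3, 1, 4, 1, 1, 1], giving D = diag(1, 3, 1, 4, 1, 1, 1) and L = D - A. L is symmetric positive semidefinite, so every eigenvalue is real and nonnegative. There is one zero in the spectrum, matching the 1 component. The largest eigenvalue, 5.2618, is at most the vertex count 7.

[0, 0.3983, 1, 1, 1, 3.3399, 5.2618]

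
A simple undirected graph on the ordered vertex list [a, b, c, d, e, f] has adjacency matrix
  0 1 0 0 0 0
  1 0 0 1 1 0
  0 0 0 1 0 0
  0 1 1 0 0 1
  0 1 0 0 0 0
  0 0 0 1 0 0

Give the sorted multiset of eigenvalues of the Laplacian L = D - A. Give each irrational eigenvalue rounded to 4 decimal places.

Reading degrees in the order [a, b, c, d, e, f] gives [1, 3, 1, 3, 1, 1]; set D = diag(1, 3, 1, 3, 1, 1) and form L = D - A. Diagonalising L (or applying a numerical eigensolver to the 6x6 matrix) gives the spectrum above. The single zero eigenvalue shows the graph is connected.

[0, 0.4384, 1, 1, 3, 4.5616]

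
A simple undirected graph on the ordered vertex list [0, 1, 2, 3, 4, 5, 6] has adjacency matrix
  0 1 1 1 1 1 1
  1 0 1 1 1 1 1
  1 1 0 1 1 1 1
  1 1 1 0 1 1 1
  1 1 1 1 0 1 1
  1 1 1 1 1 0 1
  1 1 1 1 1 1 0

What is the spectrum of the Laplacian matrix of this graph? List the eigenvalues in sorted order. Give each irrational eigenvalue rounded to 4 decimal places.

[0, 7, 7, 7, 7, 7, 7]

Each diagonal entry of L is the vertex degree and each off-diagonal entry is -1 where an edge is present, 0 otherwise; in the order [0, 1, 2, 3, 4, 5, 6] the diagonal is [6, 6, 6, 6, 6, 6, 6]. The multiplicity of 0 as a Laplacian eigenvalue equals the number of connected components. The largest eigenvalue, 7, is at most the vertex count 7. There is one zero in the spectrum, matching the 1 component.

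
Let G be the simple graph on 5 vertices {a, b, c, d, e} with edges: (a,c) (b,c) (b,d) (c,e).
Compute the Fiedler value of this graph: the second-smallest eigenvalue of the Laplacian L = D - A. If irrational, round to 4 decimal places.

0.5188

Reading degrees in the order [a, b, c, d, e] gives [1, 2, 3, 1, 1]; set D = diag(1, 2, 3, 1, 1) and form L = D - A. The smallest Laplacian eigenvalue is always 0. The next one, lambda_2 = 0.5188, measures how hard the graph is to disconnect: larger values mean better connectivity. There is one zero in the spectrum, matching the 1 component.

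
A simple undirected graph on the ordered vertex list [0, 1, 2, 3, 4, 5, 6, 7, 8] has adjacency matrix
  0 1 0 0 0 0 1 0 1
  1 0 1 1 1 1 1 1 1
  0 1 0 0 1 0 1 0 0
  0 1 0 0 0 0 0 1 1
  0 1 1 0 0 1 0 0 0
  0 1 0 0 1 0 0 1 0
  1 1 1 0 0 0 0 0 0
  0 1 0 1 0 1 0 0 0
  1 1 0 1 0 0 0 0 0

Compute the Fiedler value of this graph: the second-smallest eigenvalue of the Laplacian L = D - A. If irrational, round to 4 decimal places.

1.5858

Each diagonal entry of L is the vertex degree and each off-diagonal entry is -1 where an edge is present, 0 otherwise; in the order [0, 1, 2, 3, 4, 5, 6, 7, 8] the diagonal is [3, 8, 3, 3, 3, 3, 3, 3, 3]. The smallest Laplacian eigenvalue is always 0. The next one, lambda_2 = 1.5858, measures how hard the graph is to disconnect: larger values mean better connectivity.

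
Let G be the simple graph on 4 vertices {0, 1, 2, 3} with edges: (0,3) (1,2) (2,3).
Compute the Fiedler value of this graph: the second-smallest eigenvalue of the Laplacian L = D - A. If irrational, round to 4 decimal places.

Each diagonal entry of L is the vertex degree and each off-diagonal entry is -1 where an edge is present, 0 otherwise; in the order [0, 1, 2, 3] the diagonal is [1, 1, 2, 2]. The smallest Laplacian eigenvalue is always 0. The next one, lambda_2 = 0.5858, measures how hard the graph is to disconnect: larger values mean better connectivity. By the matrix-tree theorem the graph has (1/4) * product of the nonzero eigenvalues = 1 spanning tree. The eigenvalues sum to 6, which equals trace(L) = 2|E|.

0.5858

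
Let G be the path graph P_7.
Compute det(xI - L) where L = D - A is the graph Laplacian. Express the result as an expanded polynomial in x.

x^7 - 12x^6 + 55x^5 - 120x^4 + 126x^3 - 56x^2 + 7x

The graph has 7 vertices and degree multiset [2, 2, 2, 2, 2, 1, 1]; D is the diagonal matrix of degrees and L = D - A. L has integer entries, so p(x) = det(xI - L) has integer coefficients. Expanding the determinant yields x^7 - 12x^6 + 55x^5 - 120x^4 + 126x^3 - 56x^2 + 7x. Since p(0) = det(-L) = 0, x divides p(x).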